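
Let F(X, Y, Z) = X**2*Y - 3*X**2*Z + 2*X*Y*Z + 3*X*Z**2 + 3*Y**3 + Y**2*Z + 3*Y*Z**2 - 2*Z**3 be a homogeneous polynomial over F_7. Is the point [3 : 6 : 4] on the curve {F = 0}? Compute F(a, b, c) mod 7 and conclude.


F(3,6,4) ≡ 3 (mod 7); P is NOT on the curve.

Evaluate F(3, 6, 4) term-by-term (mod 7).
  X**2*Y ↦ 1·9·6·1 = 54
  -3*X**2*Z ↦ -3·9·1·4 = -108
  2*X*Y*Z ↦ 2·3·6·4 = 144
  3*X*Z**2 ↦ 3·3·1·16 = 144
  3*Y**3 ↦ 3·1·216·1 = 648
  Y**2*Z ↦ 1·1·36·4 = 144
  3*Y*Z**2 ↦ 3·1·6·16 = 288
  -2*Z**3 ↦ -2·1·1·64 = -128
Sum: F(3, 6, 4) = (54) + (-108) + (144) + (144) + (648) + (144) + (288) + (-128) = 1186.
Reducing mod 7: 1186 ≡ 3 (mod 7).
Since F(a, b, c) ≡ 3 ≠ 0 (mod 7), P does NOT lie on the curve.


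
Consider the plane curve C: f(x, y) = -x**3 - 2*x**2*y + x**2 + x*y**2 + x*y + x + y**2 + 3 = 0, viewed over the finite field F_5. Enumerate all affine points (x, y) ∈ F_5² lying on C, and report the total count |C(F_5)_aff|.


Affine F_5-points: {(1, 1), (1, 2), (2, 3), (2, 4), (4, 3)}; count = 5.

For each of the 25 pairs (x, y) ∈ F_5², evaluate f(x, y) mod 5. Record the zeros.
  x = 0: [0↦3, 1↦4, 2↦2, 3↦2, 4↦4]  zeros at y ∈ ∅
  x = 1: [0↦4, 1↦0, 2↦0, 3↦4, 4↦2]  zeros at y ∈ {1, 2}
  x = 2: [0↦1, 1↦3, 2↦1, 3↦0, 4↦0]  zeros at y ∈ {3, 4}
  x = 3: [0↦3, 1↦2, 2↦4, 3↦4, 4↦2]  zeros at y ∈ ∅
  x = 4: [0↦4, 1↦1, 2↦3, 3↦0, 4↦2]  zeros at y ∈ {3}
Collecting zeros: affine points = {(1, 1), (1, 2), (2, 3), (2, 4), (4, 3)}.
Total count |C(F_5)_aff| = 5.


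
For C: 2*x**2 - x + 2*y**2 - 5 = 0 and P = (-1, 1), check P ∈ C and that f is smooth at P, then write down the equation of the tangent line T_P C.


Tangent line at P: -5*x + 4*y - 9 = 0.

Step 1: f(-1, 1) = 0, so P lies on C.
Step 2: partial derivatives
  f_x(x, y) = 4*x - 1, f_y(x, y) = 4*y.
  f_x(P) = -5, f_y(P) = 4 (gradient nonzero, so P is smooth).
Step 3: tangent line at P: -5·(x − -1) + 4·(y − 1) = 0.
Expanding: -5*x + 4*y - 9 = 0.


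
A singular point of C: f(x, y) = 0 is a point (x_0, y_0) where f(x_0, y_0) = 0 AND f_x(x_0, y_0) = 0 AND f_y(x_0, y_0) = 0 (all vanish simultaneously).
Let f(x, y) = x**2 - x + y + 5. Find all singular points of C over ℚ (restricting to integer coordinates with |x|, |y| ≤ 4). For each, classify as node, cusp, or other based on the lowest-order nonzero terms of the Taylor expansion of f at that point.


No singular points in the scanned grid; C is smooth there.

Compute partial derivatives:
  f_x = 2*x - 1.
  f_y = 1.
f_y = 1 is a nonzero constant, so f_y never vanishes: no point (x, y) can satisfy f = f_x = f_y = 0. In particular no (x, y) ∈ {−4, ..., 4}² is singular; the curve is smooth.


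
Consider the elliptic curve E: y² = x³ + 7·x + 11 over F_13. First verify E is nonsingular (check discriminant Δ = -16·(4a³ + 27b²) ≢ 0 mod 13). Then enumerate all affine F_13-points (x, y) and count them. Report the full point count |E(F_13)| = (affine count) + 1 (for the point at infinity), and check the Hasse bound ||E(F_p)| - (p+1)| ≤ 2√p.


Affine points = {(4, 5), (4, 8), (6, 3), (6, 10), (7, 0), (9, 6), (9, 7), (12, 4), (12, 9)}; affine count = 9; |E(F_13)| = 10.

Discriminant check: Δ ∝ 4a³ + 27b² = 4·7³ + 27·11² = 4·343 + 27·121 ≡ 11 (mod 13). Nonzero ⇒ E is nonsingular.
For each x ∈ F_13, compute rhs = x³ + 7·x + 11 mod 13, then count y ∈ F_13 with y² ≡ rhs.
  x = 0: rhs = 11, matching y values: none (0 points).
  x = 1: rhs = 6, matching y values: none (0 points).
  x = 2: rhs = 7, matching y values: none (0 points).
  x = 3: rhs = 7, matching y values: none (0 points).
  x = 4: rhs = 12, matching y values: 5, 8 (2 points).
  x = 5: rhs = 2, matching y values: none (0 points).
  x = 6: rhs = 9, matching y values: 3, 10 (2 points).
  x = 7: rhs = 0, matching y values: 0 (1 points).
  x = 8: rhs = 7, matching y values: none (0 points).
  x = 9: rhs = 10, matching y values: 6, 7 (2 points).
  x = 10: rhs = 2, matching y values: none (0 points).
  x = 11: rhs = 2, matching y values: none (0 points).
  x = 12: rhs = 3, matching y values: 4, 9 (2 points).
Total affine count: 9.
Full point count |E(F_13)| = 9 + 1 = 10.
Hasse bound: |10 − (13+1)| = |-4| = 4 ≤ 2√13 ≈ 7.2111 ✓.


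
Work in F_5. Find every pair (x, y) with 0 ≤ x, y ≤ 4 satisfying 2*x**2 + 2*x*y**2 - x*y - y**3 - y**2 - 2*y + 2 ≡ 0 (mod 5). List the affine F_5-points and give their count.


Affine F_5-points: {(0, 3), (2, 0), (3, 0)}; count = 3.

For each of the 25 pairs (x, y) ∈ F_5², evaluate f(x, y) mod 5. Record the zeros.
  x = 0: [0↦2, 1↦3, 2↦1, 3↦0, 4↦4]  zeros at y ∈ {3}
  x = 1: [0↦4, 1↦1, 2↦4, 3↦2, 4↦4]  zeros at y ∈ ∅
  x = 2: [0↦0, 1↦3, 2↦1, 3↦3, 4↦3]  zeros at y ∈ {0}
  x = 3: [0↦0, 1↦4, 2↦2, 3↦3, 4↦1]  zeros at y ∈ {0}
  x = 4: [0↦4, 1↦4, 2↦2, 3↦2, 4↦3]  zeros at y ∈ ∅
Collecting zeros: affine points = {(0, 3), (2, 0), (3, 0)}.
Total count |C(F_5)_aff| = 3.


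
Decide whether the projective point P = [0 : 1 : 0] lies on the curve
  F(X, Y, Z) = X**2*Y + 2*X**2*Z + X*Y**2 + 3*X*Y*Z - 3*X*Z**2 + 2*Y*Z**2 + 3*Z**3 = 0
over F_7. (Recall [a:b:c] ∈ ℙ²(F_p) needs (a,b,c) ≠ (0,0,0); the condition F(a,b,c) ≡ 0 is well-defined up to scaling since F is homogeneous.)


F(0,1,0) ≡ 0 (mod 7); P is on the curve.

Evaluate F(0, 1, 0) term-by-term (mod 7).
  X**2*Y ↦ 1·0·1·1 = 0
  2*X**2*Z ↦ 2·0·1·0 = 0
  X*Y**2 ↦ 1·0·1·1 = 0
  3*X*Y*Z ↦ 3·0·1·0 = 0
  -3*X*Z**2 ↦ -3·0·1·0 = 0
  2*Y*Z**2 ↦ 2·1·1·0 = 0
  3*Z**3 ↦ 3·1·1·0 = 0
Sum: F(0, 1, 0) = (0) + (0) + (0) + (0) + (0) + (0) + (0) = 0.
Reducing mod 7: 0 ≡ 0 (mod 7).
Since F(a, b, c) ≡ 0 (mod 7), P lies on the curve.


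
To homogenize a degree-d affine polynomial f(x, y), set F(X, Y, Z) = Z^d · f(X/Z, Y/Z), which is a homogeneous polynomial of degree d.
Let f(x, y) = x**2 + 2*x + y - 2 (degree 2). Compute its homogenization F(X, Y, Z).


F(X, Y, Z) = X**2 + 2*X*Z + Y*Z - 2*Z**2

deg(f) = 2.
Substitute x = X/Z, y = Y/Z into f, then multiply by Z^2.
  monomial 1·x^2·y^0 ↦ 1·X^2·Y^0·Z^0.
  monomial 2·x^1·y^0 ↦ 2·X^1·Y^0·Z^1.
  monomial 1·x^0·y^1 ↦ 1·X^0·Y^1·Z^1.
  monomial -2·x^0·y^0 ↦ -2·X^0·Y^0·Z^2.
Collecting: F(X, Y, Z) = X**2 + 2*X*Z + Y*Z - 2*Z**2.


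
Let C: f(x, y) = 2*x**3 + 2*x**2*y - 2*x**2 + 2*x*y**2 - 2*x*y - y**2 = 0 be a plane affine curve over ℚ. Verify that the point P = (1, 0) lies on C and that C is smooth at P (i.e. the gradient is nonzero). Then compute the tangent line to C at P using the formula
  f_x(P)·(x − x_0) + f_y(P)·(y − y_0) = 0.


Tangent line at P: 2*x - 2 = 0.

Step 1: f(1, 0) = 0, so P lies on C.
Step 2: partial derivatives
  f_x(x, y) = 6*x**2 + 4*x*y - 4*x + 2*y**2 - 2*y, f_y(x, y) = 2*x**2 + 4*x*y - 2*x - 2*y.
  f_x(P) = 2, f_y(P) = 0 (gradient nonzero, so P is smooth).
Step 3: tangent line at P: 2·(x − 1) + 0·(y − 0) = 0.
Expanding: 2*x - 2 = 0.


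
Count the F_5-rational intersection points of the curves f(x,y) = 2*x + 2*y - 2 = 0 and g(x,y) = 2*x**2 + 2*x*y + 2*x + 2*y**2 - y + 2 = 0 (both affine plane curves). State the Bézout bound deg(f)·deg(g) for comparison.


Common zeros: ∅; count = 0; Bézout bound = 2.

deg(f) = 1, deg(g) = 2, so Bézout bound = 2.
Scan x ∈ F_5. For each x, list the y ∈ F_5 with f(x, y) ≡ 0 and those with g(x, y) ≡ 0 (mod 5); the common zeros in that column are the intersection.
  x = 0: f ≡ 0 at y ∈ {1}; g ≡ 0 at y ∈ {4}; common: ∅.
  x = 1: f ≡ 0 at y ∈ {0}; g ≡ 0 at y ∈ ∅; common: ∅.
  x = 2: f ≡ 0 at y ∈ {4}; g ≡ 0 at y ∈ ∅; common: ∅.
  x = 3: f ≡ 0 at y ∈ {3}; g ≡ 0 at y ∈ ∅; common: ∅.
  x = 4: f ≡ 0 at y ∈ {2}; g ≡ 0 at y ∈ ∅; common: ∅.
Collecting: common zeros = ∅, so the count is 0.
Comparison with the Bézout bound: 0 ≤ 2 = deg(f)·deg(g), as expected for curves with no common component (the affine F_5-count falls short of the bound because intersections may lie at infinity, over extension fields, or carry multiplicity).


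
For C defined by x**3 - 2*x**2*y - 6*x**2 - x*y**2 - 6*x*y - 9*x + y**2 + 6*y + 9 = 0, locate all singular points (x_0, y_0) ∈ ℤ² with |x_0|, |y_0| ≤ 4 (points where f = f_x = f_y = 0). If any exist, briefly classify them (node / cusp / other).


Singular points: {(0, -3)}; classification: cusp.

Compute partial derivatives:
  f_x = 3*x**2 - 4*x*y - 12*x - y**2 - 6*y - 9.
  f_y = -2*x**2 - 2*x*y - 6*x + 2*y + 6.
Scan x_0 ∈ {−4, ..., 4}. For each x_0, f_y(x_0, y) is a polynomial in y; find its integer roots y ∈ {−4, ..., 4}, then test f_x and f at those candidates.
  x = -4: f_y(-4, y) = 10*y - 2; no integer root y with |y| ≤ 4.
  x = -3: f_y(-3, y) = 8*y + 6; no integer root y with |y| ≤ 4.
  x = -2: f_y(-2, y) = 6*y + 10; no integer root y with |y| ≤ 4.
  x = -1: f_y(-1, y) = 4*y + 10; no integer root y with |y| ≤ 4.
  x = 0: f_y(0, y) = 2*y + 6; vanishes at y ∈ {-3}. (0, -3): f_x = 0, f = 0 — SINGULAR.
  x = 1: f_y(1, y) = -2; no integer root y with |y| ≤ 4.
  x = 2: f_y(2, y) = -2*y - 14; no integer root y with |y| ≤ 4.
  x = 3: f_y(3, y) = -4*y - 30; no integer root y with |y| ≤ 4.
  x = 4: f_y(4, y) = -6*y - 50; no integer root y with |y| ≤ 4.
Only singular point on the grid: (0, -3).
Classify: substitute x = 0 + u, y = -3 + v and expand: f = u**3 - 2*u**2*v - u*v**2 + v**2.
No constant or linear terms (consistent with a singular point). Quadratic part: v**2. Cubic part: u**3 - 2*u**2*v - u*v**2.
The quadratic part v**2 is a perfect square, so there is a single (double) tangent line v = 0, i.e. y = -3. Restricting the cubic part to that line (v = 0) leaves u**3 ≠ 0, so f is not divisible by v and the branch is v² ≈ -u**3 to lowest order — this is a cusp.
Classification: cusp.


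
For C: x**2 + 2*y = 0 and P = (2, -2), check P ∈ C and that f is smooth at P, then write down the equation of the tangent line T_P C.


Tangent line at P: 4*x + 2*y - 4 = 0.

Step 1: f(2, -2) = 0, so P lies on C.
Step 2: partial derivatives
  f_x(x, y) = 2*x, f_y(x, y) = 2.
  f_x(P) = 4, f_y(P) = 2 (gradient nonzero, so P is smooth).
Step 3: tangent line at P: 4·(x − 2) + 2·(y − -2) = 0.
Expanding: 4*x + 2*y - 4 = 0.


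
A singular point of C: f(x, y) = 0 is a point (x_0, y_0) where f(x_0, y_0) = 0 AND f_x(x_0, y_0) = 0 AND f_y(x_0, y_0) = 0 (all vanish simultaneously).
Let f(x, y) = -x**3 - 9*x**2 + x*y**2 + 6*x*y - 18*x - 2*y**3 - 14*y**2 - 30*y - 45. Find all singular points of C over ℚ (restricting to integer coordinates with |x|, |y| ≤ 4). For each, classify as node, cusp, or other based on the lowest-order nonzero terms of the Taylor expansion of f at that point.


Singular points: {(-3, -3)}; classification: cusp.

Compute partial derivatives:
  f_x = -3*x**2 - 18*x + y**2 + 6*y - 18.
  f_y = 2*x*y + 6*x - 6*y**2 - 28*y - 30.
Scan x_0 ∈ {−4, ..., 4}. For each x_0, f_y(x_0, y) is a polynomial in y; find its integer roots y ∈ {−4, ..., 4}, then test f_x and f at those candidates.
  x = -4: f_y(-4, y) = -6*y**2 - 36*y - 54; vanishes at y ∈ {-3}. (-4, -3): f_x = -3 ≠ 0.
  x = -3: f_y(-3, y) = -6*y**2 - 34*y - 48; vanishes at y ∈ {-3}. (-3, -3): f_x = 0, f = 0 — SINGULAR.
  x = -2: f_y(-2, y) = -6*y**2 - 32*y - 42; vanishes at y ∈ {-3}. (-2, -3): f_x = -3 ≠ 0.
  x = -1: f_y(-1, y) = -6*y**2 - 30*y - 36; vanishes at y ∈ {-3, -2}. (-1, -3): f_x = -12 ≠ 0; (-1, -2): f_x = -11 ≠ 0.
  x = 0: f_y(0, y) = -6*y**2 - 28*y - 30; vanishes at y ∈ {-3}. (0, -3): f_x = -27 ≠ 0.
  x = 1: f_y(1, y) = -6*y**2 - 26*y - 24; vanishes at y ∈ {-3}. (1, -3): f_x = -48 ≠ 0.
  x = 2: f_y(2, y) = -6*y**2 - 24*y - 18; vanishes at y ∈ {-3, -1}. (2, -3): f_x = -75 ≠ 0; (2, -1): f_x = -71 ≠ 0.
  x = 3: f_y(3, y) = -6*y**2 - 22*y - 12; vanishes at y ∈ {-3}. (3, -3): f_x = -108 ≠ 0.
  x = 4: f_y(4, y) = -6*y**2 - 20*y - 6; vanishes at y ∈ {-3}. (4, -3): f_x = -147 ≠ 0.
Only singular point on the grid: (-3, -3).
Classify: substitute x = -3 + u, y = -3 + v and expand: f = -u**3 + u*v**2 - 2*v**3 + v**2.
No constant or linear terms (consistent with a singular point). Quadratic part: v**2. Cubic part: -u**3 + u*v**2 - 2*v**3.
The quadratic part v**2 is a perfect square, so there is a single (double) tangent line v = 0, i.e. y = -3. Restricting the cubic part to that line (v = 0) leaves -u**3 ≠ 0, so f is not divisible by v and the branch is v² ≈ u**3 to lowest order — this is a cusp.
Classification: cusp.


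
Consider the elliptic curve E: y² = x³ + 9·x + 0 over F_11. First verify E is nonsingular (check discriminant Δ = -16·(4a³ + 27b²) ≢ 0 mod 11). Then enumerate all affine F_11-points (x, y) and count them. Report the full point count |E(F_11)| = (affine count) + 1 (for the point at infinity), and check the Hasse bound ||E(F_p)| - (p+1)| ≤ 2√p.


Affine points = {(0, 0), (2, 2), (2, 9), (4, 1), (4, 10), (5, 4), (5, 7), (8, 1), (8, 10), (10, 1), (10, 10)}; affine count = 11; |E(F_11)| = 12.

Discriminant check: Δ ∝ 4a³ + 27b² = 4·9³ + 27·0² = 4·729 + 27·0 ≡ 1 (mod 11). Nonzero ⇒ E is nonsingular.
For each x ∈ F_11, compute rhs = x³ + 9·x + 0 mod 11, then count y ∈ F_11 with y² ≡ rhs.
  x = 0: rhs = 0, matching y values: 0 (1 points).
  x = 1: rhs = 10, matching y values: none (0 points).
  x = 2: rhs = 4, matching y values: 2, 9 (2 points).
  x = 3: rhs = 10, matching y values: none (0 points).
  x = 4: rhs = 1, matching y values: 1, 10 (2 points).
  x = 5: rhs = 5, matching y values: 4, 7 (2 points).
  x = 6: rhs = 6, matching y values: none (0 points).
  x = 7: rhs = 10, matching y values: none (0 points).
  x = 8: rhs = 1, matching y values: 1, 10 (2 points).
  x = 9: rhs = 7, matching y values: none (0 points).
  x = 10: rhs = 1, matching y values: 1, 10 (2 points).
Total affine count: 11.
Full point count |E(F_11)| = 11 + 1 = 12.
Hasse bound: |12 − (11+1)| = |0| = 0 ≤ 2√11 ≈ 6.6332 ✓.


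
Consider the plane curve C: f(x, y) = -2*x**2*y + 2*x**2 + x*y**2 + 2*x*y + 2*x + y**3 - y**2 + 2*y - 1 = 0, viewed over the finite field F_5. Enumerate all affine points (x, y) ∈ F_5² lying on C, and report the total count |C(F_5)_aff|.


Affine F_5-points: {(0, 4), (1, 2), (1, 4), (4, 2)}; count = 4.

For each of the 25 pairs (x, y) ∈ F_5², evaluate f(x, y) mod 5. Record the zeros.
  x = 0: [0↦4, 1↦1, 2↦2, 3↦3, 4↦0]  zeros at y ∈ {4}
  x = 1: [0↦3, 1↦1, 2↦0, 3↦1, 4↦0]  zeros at y ∈ {2, 4}
  x = 2: [0↦1, 1↦1, 2↦4, 3↦1, 4↦3]  zeros at y ∈ ∅
  x = 3: [0↦3, 1↦1, 2↦4, 3↦3, 4↦4]  zeros at y ∈ ∅
  x = 4: [0↦4, 1↦1, 2↦0, 3↦2, 4↦3]  zeros at y ∈ {2}
Collecting zeros: affine points = {(0, 4), (1, 2), (1, 4), (4, 2)}.
Total count |C(F_5)_aff| = 4.


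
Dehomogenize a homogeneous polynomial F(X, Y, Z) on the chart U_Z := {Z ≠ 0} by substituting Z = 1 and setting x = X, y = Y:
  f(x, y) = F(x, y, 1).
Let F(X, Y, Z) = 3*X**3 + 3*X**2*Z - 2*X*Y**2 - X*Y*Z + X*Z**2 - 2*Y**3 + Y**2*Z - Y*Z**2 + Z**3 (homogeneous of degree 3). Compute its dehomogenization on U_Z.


f(x, y) = 3*x**3 + 3*x**2 - 2*x*y**2 - x*y + x - 2*y**3 + y**2 - y + 1

On U_Z we set Z = 1. Each monomial c·X^i·Y^j·Z^k in F becomes c·x^i·y^j·1^k = c·x^i·y^j.
Substituting Z = 1: F(X, Y, 1) = 3*x**3 + 3*x**2 - 2*x*y**2 - x*y + x - 2*y**3 + y**2 - y + 1.
Note: deg(f) ≤ deg(F) = 3; strict inequality happens when F is divisible by Z (lost terms).


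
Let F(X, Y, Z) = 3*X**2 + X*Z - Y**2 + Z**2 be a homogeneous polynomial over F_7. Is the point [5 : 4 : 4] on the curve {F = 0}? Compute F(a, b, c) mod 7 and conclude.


F(5,4,4) ≡ 4 (mod 7); P is NOT on the curve.

Evaluate F(5, 4, 4) term-by-term (mod 7).
  3*X**2 ↦ 3·25·1·1 = 75
  X*Z ↦ 1·5·1·4 = 20
  -Y**2 ↦ -1·1·16·1 = -16
  Z**2 ↦ 1·1·1·16 = 16
Sum: F(5, 4, 4) = (75) + (20) + (-16) + (16) = 95.
Reducing mod 7: 95 ≡ 4 (mod 7).
Since F(a, b, c) ≡ 4 ≠ 0 (mod 7), P does NOT lie on the curve.


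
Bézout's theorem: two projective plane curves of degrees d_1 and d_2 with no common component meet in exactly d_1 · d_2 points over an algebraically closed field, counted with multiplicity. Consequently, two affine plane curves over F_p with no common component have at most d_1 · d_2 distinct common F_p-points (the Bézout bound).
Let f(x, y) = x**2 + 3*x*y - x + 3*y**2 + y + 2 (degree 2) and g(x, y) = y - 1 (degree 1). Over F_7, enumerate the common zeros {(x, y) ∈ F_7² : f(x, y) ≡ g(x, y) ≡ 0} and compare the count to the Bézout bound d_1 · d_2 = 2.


Common zeros: {(2, 1), (3, 1)}; count = 2; Bézout bound = 2.

deg(f) = 2, deg(g) = 1, so Bézout bound = 2.
Scan x ∈ F_7. For each x, list the y ∈ F_7 with f(x, y) ≡ 0 and those with g(x, y) ≡ 0 (mod 7); the common zeros in that column are the intersection.
  x = 0: f ≡ 0 at y ∈ ∅; g ≡ 0 at y ∈ {1}; common: ∅.
  x = 1: f ≡ 0 at y ∈ ∅; g ≡ 0 at y ∈ {1}; common: ∅.
  x = 2: f ≡ 0 at y ∈ {1, 6}; g ≡ 0 at y ∈ {1}; common: {1}.
  x = 3: f ≡ 0 at y ∈ {1, 5}; g ≡ 0 at y ∈ {1}; common: {1}.
  x = 4: f ≡ 0 at y ∈ {0, 5}; g ≡ 0 at y ∈ {1}; common: ∅.
  x = 5: f ≡ 0 at y ∈ ∅; g ≡ 0 at y ∈ {1}; common: ∅.
  x = 6: f ≡ 0 at y ∈ ∅; g ≡ 0 at y ∈ {1}; common: ∅.
Collecting: common zeros = {(2, 1), (3, 1)}, so the count is 2.
Comparison with the Bézout bound: 2 ≤ 2 = deg(f)·deg(g), as expected for curves with no common component (the bound is attained).


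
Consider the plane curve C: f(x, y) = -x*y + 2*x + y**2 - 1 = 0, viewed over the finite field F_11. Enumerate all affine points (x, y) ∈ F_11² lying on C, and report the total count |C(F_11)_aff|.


Affine F_11-points: {(0, 1), (0, 10), (2, 4), (2, 9), (3, 7), (5, 8), (6, 0), (6, 6), (8, 3), (8, 5)}; count = 10.

For each of the 121 pairs (x, y) ∈ F_11², evaluate f(x, y) mod 11. Record the zeros.
  x = 0: [0↦10, 1↦0, 2↦3, 3↦8, 4↦4, 5↦2, 6↦2, 7↦4, 8↦8, 9↦3, 10↦0]  zeros at y ∈ {1, 10}
  x = 1: [0↦1, 1↦1, 2↦3, 3↦7, 4↦2, 5↦10, 6↦9, 7↦10, 8↦2, 9↦7, 10↦3]  zeros at y ∈ ∅
  x = 2: [0↦3, 1↦2, 2↦3, 3↦6, 4↦0, 5↦7, 6↦5, 7↦5, 8↦7, 9↦0, 10↦6]  zeros at y ∈ {4, 9}
  x = 3: [0↦5, 1↦3, 2↦3, 3↦5, 4↦9, 5↦4, 6↦1, 7↦0, 8↦1, 9↦4, 10↦9]  zeros at y ∈ {7}
  x = 4: [0↦7, 1↦4, 2↦3, 3↦4, 4↦7, 5↦1, 6↦8, 7↦6, 8↦6, 9↦8, 10↦1]  zeros at y ∈ ∅
  x = 5: [0↦9, 1↦5, 2↦3, 3↦3, 4↦5, 5↦9, 6↦4, 7↦1, 8↦0, 9↦1, 10↦4]  zeros at y ∈ {8}
  x = 6: [0↦0, 1↦6, 2↦3, 3↦2, 4↦3, 5↦6, 6↦0, 7↦7, 8↦5, 9↦5, 10↦7]  zeros at y ∈ {0, 6}
  x = 7: [0↦2, 1↦7, 2↦3, 3↦1, 4↦1, 5↦3, 6↦7, 7↦2, 8↦10, 9↦9, 10↦10]  zeros at y ∈ ∅
  x = 8: [0↦4, 1↦8, 2↦3, 3↦0, 4↦10, 5↦0, 6↦3, 7↦8, 8↦4, 9↦2, 10↦2]  zeros at y ∈ {3, 5}
  x = 9: [0↦6, 1↦9, 2↦3, 3↦10, 4↦8, 5↦8, 6↦10, 7↦3, 8↦9, 9↦6, 10↦5]  zeros at y ∈ ∅
  x = 10: [0↦8, 1↦10, 2↦3, 3↦9, 4↦6, 5↦5, 6↦6, 7↦9, 8↦3, 9↦10, 10↦8]  zeros at y ∈ ∅
Collecting zeros: affine points = {(0, 1), (0, 10), (2, 4), (2, 9), (3, 7), (5, 8), (6, 0), (6, 6), (8, 3), (8, 5)}.
Total count |C(F_11)_aff| = 10.


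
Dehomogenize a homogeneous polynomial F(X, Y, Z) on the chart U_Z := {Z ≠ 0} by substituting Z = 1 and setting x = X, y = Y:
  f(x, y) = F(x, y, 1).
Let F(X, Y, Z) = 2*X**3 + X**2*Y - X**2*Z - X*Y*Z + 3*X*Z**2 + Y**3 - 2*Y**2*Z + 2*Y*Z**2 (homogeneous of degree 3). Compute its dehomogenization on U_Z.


f(x, y) = 2*x**3 + x**2*y - x**2 - x*y + 3*x + y**3 - 2*y**2 + 2*y

On U_Z we set Z = 1. Each monomial c·X^i·Y^j·Z^k in F becomes c·x^i·y^j·1^k = c·x^i·y^j.
Substituting Z = 1: F(X, Y, 1) = 2*x**3 + x**2*y - x**2 - x*y + 3*x + y**3 - 2*y**2 + 2*y.
Note: deg(f) ≤ deg(F) = 3; strict inequality happens when F is divisible by Z (lost terms).


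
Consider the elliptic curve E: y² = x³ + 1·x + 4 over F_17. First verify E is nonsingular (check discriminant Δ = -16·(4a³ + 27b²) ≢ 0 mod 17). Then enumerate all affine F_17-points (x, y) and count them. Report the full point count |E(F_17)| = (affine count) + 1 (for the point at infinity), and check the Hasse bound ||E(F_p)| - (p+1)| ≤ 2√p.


Affine points = {(0, 2), (0, 15), (3, 0), (4, 2), (4, 15), (5, 7), (5, 10), (13, 2), (13, 15), (14, 5), (14, 12), (16, 6), (16, 11)}; affine count = 13; |E(F_17)| = 14.

Discriminant check: Δ ∝ 4a³ + 27b² = 4·1³ + 27·4² = 4·1 + 27·16 ≡ 11 (mod 17). Nonzero ⇒ E is nonsingular.
For each x ∈ F_17, compute rhs = x³ + 1·x + 4 mod 17, then count y ∈ F_17 with y² ≡ rhs.
  x = 0: rhs = 4, matching y values: 2, 15 (2 points).
  x = 1: rhs = 6, matching y values: none (0 points).
  x = 2: rhs = 14, matching y values: none (0 points).
  x = 3: rhs = 0, matching y values: 0 (1 points).
  x = 4: rhs = 4, matching y values: 2, 15 (2 points).
  x = 5: rhs = 15, matching y values: 7, 10 (2 points).
  x = 6: rhs = 5, matching y values: none (0 points).
  x = 7: rhs = 14, matching y values: none (0 points).
  x = 8: rhs = 14, matching y values: none (0 points).
  x = 9: rhs = 11, matching y values: none (0 points).
  x = 10: rhs = 11, matching y values: none (0 points).
  x = 11: rhs = 3, matching y values: none (0 points).
  x = 12: rhs = 10, matching y values: none (0 points).
  x = 13: rhs = 4, matching y values: 2, 15 (2 points).
  x = 14: rhs = 8, matching y values: 5, 12 (2 points).
  x = 15: rhs = 11, matching y values: none (0 points).
  x = 16: rhs = 2, matching y values: 6, 11 (2 points).
Total affine count: 13.
Full point count |E(F_17)| = 13 + 1 = 14.
Hasse bound: |14 − (17+1)| = |-4| = 4 ≤ 2√17 ≈ 8.2462 ✓.


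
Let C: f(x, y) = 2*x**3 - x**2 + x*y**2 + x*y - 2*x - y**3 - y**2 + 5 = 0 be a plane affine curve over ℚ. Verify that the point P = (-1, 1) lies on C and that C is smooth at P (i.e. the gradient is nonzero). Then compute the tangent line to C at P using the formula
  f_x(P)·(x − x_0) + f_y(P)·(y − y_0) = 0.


Tangent line at P: 8*x - 8*y + 16 = 0.

Step 1: f(-1, 1) = 0, so P lies on C.
Step 2: partial derivatives
  f_x(x, y) = 6*x**2 - 2*x + y**2 + y - 2, f_y(x, y) = 2*x*y + x - 3*y**2 - 2*y.
  f_x(P) = 8, f_y(P) = -8 (gradient nonzero, so P is smooth).
Step 3: tangent line at P: 8·(x − -1) + -8·(y − 1) = 0.
Expanding: 8*x - 8*y + 16 = 0.


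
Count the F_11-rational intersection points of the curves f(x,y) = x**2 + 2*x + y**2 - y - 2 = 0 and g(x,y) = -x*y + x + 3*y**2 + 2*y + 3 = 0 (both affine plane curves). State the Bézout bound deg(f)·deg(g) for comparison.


Common zeros: {(9, 10)}; count = 1; Bézout bound = 4.

deg(f) = 2, deg(g) = 2, so Bézout bound = 4.
Scan x ∈ F_11. For each x, list the y ∈ F_11 with f(x, y) ≡ 0 and those with g(x, y) ≡ 0 (mod 11); the common zeros in that column are the intersection.
  x = 0: f ≡ 0 at y ∈ {2, 10}; g ≡ 0 at y ∈ {5, 9}; common: ∅.
  x = 1: f ≡ 0 at y ∈ ∅; g ≡ 0 at y ∈ ∅; common: ∅.
  x = 2: f ≡ 0 at y ∈ ∅; g ≡ 0 at y ∈ ∅; common: ∅.
  x = 3: f ≡ 0 at y ∈ {5, 7}; g ≡ 0 at y ∈ ∅; common: ∅.
  x = 4: f ≡ 0 at y ∈ {0, 1}; g ≡ 0 at y ∈ ∅; common: ∅.
  x = 5: f ≡ 0 at y ∈ {0, 1}; g ≡ 0 at y ∈ {4, 8}; common: ∅.
  x = 6: f ≡ 0 at y ∈ {5, 7}; g ≡ 0 at y ∈ ∅; common: ∅.
  x = 7: f ≡ 0 at y ∈ ∅; g ≡ 0 at y ∈ {3, 6}; common: ∅.
  x = 8: f ≡ 0 at y ∈ ∅; g ≡ 0 at y ∈ {0, 2}; common: ∅.
  x = 9: f ≡ 0 at y ∈ {2, 10}; g ≡ 0 at y ∈ {7, 10}; common: {10}.
  x = 10: f ≡ 0 at y ∈ ∅; g ≡ 0 at y ∈ ∅; common: ∅.
Collecting: common zeros = {(9, 10)}, so the count is 1.
Comparison with the Bézout bound: 1 ≤ 4 = deg(f)·deg(g), as expected for curves with no common component (the affine F_11-count falls short of the bound because intersections may lie at infinity, over extension fields, or carry multiplicity).


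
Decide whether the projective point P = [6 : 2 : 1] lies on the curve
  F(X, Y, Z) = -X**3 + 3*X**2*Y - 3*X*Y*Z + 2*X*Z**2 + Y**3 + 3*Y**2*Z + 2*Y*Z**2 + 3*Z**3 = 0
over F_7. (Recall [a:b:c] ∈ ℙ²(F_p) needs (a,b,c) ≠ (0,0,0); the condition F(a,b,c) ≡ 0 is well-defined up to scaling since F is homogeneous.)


F(6,2,1) ≡ 3 (mod 7); P is NOT on the curve.

Evaluate F(6, 2, 1) term-by-term (mod 7).
  -X**3 ↦ -1·216·1·1 = -216
  3*X**2*Y ↦ 3·36·2·1 = 216
  -3*X*Y*Z ↦ -3·6·2·1 = -36
  2*X*Z**2 ↦ 2·6·1·1 = 12
  Y**3 ↦ 1·1·8·1 = 8
  3*Y**2*Z ↦ 3·1·4·1 = 12
  2*Y*Z**2 ↦ 2·1·2·1 = 4
  3*Z**3 ↦ 3·1·1·1 = 3
Sum: F(6, 2, 1) = (-216) + (216) + (-36) + (12) + (8) + (12) + (4) + (3) = 3.
Reducing mod 7: 3 ≡ 3 (mod 7).
Since F(a, b, c) ≡ 3 ≠ 0 (mod 7), P does NOT lie on the curve.


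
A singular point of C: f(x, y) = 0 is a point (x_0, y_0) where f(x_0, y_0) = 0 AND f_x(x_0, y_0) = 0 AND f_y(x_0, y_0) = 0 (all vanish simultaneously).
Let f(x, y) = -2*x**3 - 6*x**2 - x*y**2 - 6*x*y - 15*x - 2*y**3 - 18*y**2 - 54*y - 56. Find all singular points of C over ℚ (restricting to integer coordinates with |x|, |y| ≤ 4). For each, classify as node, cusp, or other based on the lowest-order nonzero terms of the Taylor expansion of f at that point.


Singular points: {(-1, -3)}; classification: cusp.

Compute partial derivatives:
  f_x = -6*x**2 - 12*x - y**2 - 6*y - 15.
  f_y = -2*x*y - 6*x - 6*y**2 - 36*y - 54.
Scan x_0 ∈ {−4, ..., 4}. For each x_0, f_y(x_0, y) is a polynomial in y; find its integer roots y ∈ {−4, ..., 4}, then test f_x and f at those candidates.
  x = -4: f_y(-4, y) = -6*y**2 - 28*y - 30; vanishes at y ∈ {-3}. (-4, -3): f_x = -54 ≠ 0.
  x = -3: f_y(-3, y) = -6*y**2 - 30*y - 36; vanishes at y ∈ {-3, -2}. (-3, -3): f_x = -24 ≠ 0; (-3, -2): f_x = -25 ≠ 0.
  x = -2: f_y(-2, y) = -6*y**2 - 32*y - 42; vanishes at y ∈ {-3}. (-2, -3): f_x = -6 ≠ 0.
  x = -1: f_y(-1, y) = -6*y**2 - 34*y - 48; vanishes at y ∈ {-3}. (-1, -3): f_x = 0, f = 0 — SINGULAR.
  x = 0: f_y(0, y) = -6*y**2 - 36*y - 54; vanishes at y ∈ {-3}. (0, -3): f_x = -6 ≠ 0.
  x = 1: f_y(1, y) = -6*y**2 - 38*y - 60; vanishes at y ∈ {-3}. (1, -3): f_x = -24 ≠ 0.
  x = 2: f_y(2, y) = -6*y**2 - 40*y - 66; vanishes at y ∈ {-3}. (2, -3): f_x = -54 ≠ 0.
  x = 3: f_y(3, y) = -6*y**2 - 42*y - 72; vanishes at y ∈ {-4, -3}. (3, -4): f_x = -97 ≠ 0; (3, -3): f_x = -96 ≠ 0.
  x = 4: f_y(4, y) = -6*y**2 - 44*y - 78; vanishes at y ∈ {-3}. (4, -3): f_x = -150 ≠ 0.
Only singular point on the grid: (-1, -3).
Classify: substitute x = -1 + u, y = -3 + v and expand: f = -2*u**3 - u*v**2 - 2*v**3 + v**2.
No constant or linear terms (consistent with a singular point). Quadratic part: v**2. Cubic part: -2*u**3 - u*v**2 - 2*v**3.
The quadratic part v**2 is a perfect square, so there is a single (double) tangent line v = 0, i.e. y = -3. Restricting the cubic part to that line (v = 0) leaves -2*u**3 ≠ 0, so f is not divisible by v and the branch is v² ≈ 2*u**3 to lowest order — this is a cusp.
Classification: cusp.


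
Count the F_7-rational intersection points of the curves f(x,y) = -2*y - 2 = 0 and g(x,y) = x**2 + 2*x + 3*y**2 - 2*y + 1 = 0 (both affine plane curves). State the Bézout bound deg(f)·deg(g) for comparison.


Common zeros: {(2, 6), (3, 6)}; count = 2; Bézout bound = 2.

deg(f) = 1, deg(g) = 2, so Bézout bound = 2.
Scan x ∈ F_7. For each x, list the y ∈ F_7 with f(x, y) ≡ 0 and those with g(x, y) ≡ 0 (mod 7); the common zeros in that column are the intersection.
  x = 0: f ≡ 0 at y ∈ {6}; g ≡ 0 at y ∈ ∅; common: ∅.
  x = 1: f ≡ 0 at y ∈ {6}; g ≡ 0 at y ∈ ∅; common: ∅.
  x = 2: f ≡ 0 at y ∈ {6}; g ≡ 0 at y ∈ {4, 6}; common: {6}.
  x = 3: f ≡ 0 at y ∈ {6}; g ≡ 0 at y ∈ {4, 6}; common: {6}.
  x = 4: f ≡ 0 at y ∈ {6}; g ≡ 0 at y ∈ ∅; common: ∅.
  x = 5: f ≡ 0 at y ∈ {6}; g ≡ 0 at y ∈ ∅; common: ∅.
  x = 6: f ≡ 0 at y ∈ {6}; g ≡ 0 at y ∈ {0, 3}; common: ∅.
Collecting: common zeros = {(2, 6), (3, 6)}, so the count is 2.
Comparison with the Bézout bound: 2 ≤ 2 = deg(f)·deg(g), as expected for curves with no common component (the bound is attained).


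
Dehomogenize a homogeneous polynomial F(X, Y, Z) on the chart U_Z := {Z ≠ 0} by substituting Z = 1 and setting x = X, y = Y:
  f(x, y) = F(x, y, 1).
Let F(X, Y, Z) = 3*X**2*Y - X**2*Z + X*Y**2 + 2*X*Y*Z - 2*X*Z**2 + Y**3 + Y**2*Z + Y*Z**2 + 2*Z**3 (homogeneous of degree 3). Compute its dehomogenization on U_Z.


f(x, y) = 3*x**2*y - x**2 + x*y**2 + 2*x*y - 2*x + y**3 + y**2 + y + 2

On U_Z we set Z = 1. Each monomial c·X^i·Y^j·Z^k in F becomes c·x^i·y^j·1^k = c·x^i·y^j.
Substituting Z = 1: F(X, Y, 1) = 3*x**2*y - x**2 + x*y**2 + 2*x*y - 2*x + y**3 + y**2 + y + 2.
Note: deg(f) ≤ deg(F) = 3; strict inequality happens when F is divisible by Z (lost terms).


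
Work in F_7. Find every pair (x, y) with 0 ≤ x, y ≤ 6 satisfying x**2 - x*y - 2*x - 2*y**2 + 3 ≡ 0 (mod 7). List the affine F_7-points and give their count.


Affine F_7-points: {(2, 3), (3, 3), (3, 6), (5, 2), (5, 6), (6, 2)}; count = 6.

For each of the 49 pairs (x, y) ∈ F_7², evaluate f(x, y) mod 7. Record the zeros.
  x = 0: [0↦3, 1↦1, 2↦2, 3↦6, 4↦6, 5↦2, 6↦1]  zeros at y ∈ ∅
  x = 1: [0↦2, 1↦6, 2↦6, 3↦2, 4↦1, 5↦3, 6↦1]  zeros at y ∈ ∅
  x = 2: [0↦3, 1↦6, 2↦5, 3↦0, 4↦5, 5↦6, 6↦3]  zeros at y ∈ {3}
  x = 3: [0↦6, 1↦1, 2↦6, 3↦0, 4↦4, 5↦4, 6↦0]  zeros at y ∈ {3, 6}
  x = 4: [0↦4, 1↦5, 2↦2, 3↦2, 4↦5, 5↦4, 6↦6]  zeros at y ∈ ∅
  x = 5: [0↦4, 1↦4, 2↦0, 3↦6, 4↦1, 5↦6, 6↦0]  zeros at y ∈ {2, 6}
  x = 6: [0↦6, 1↦5, 2↦0, 3↦5, 4↦6, 5↦3, 6↦3]  zeros at y ∈ {2}
Collecting zeros: affine points = {(2, 3), (3, 3), (3, 6), (5, 2), (5, 6), (6, 2)}.
Total count |C(F_7)_aff| = 6.


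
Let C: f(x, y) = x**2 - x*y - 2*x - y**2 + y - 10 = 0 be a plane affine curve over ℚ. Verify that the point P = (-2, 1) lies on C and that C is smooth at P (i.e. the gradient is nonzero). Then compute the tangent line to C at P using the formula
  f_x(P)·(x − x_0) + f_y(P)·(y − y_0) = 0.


Tangent line at P: -7*x + y - 15 = 0.

Step 1: f(-2, 1) = 0, so P lies on C.
Step 2: partial derivatives
  f_x(x, y) = 2*x - y - 2, f_y(x, y) = -x - 2*y + 1.
  f_x(P) = -7, f_y(P) = 1 (gradient nonzero, so P is smooth).
Step 3: tangent line at P: -7·(x − -2) + 1·(y − 1) = 0.
Expanding: -7*x + y - 15 = 0.


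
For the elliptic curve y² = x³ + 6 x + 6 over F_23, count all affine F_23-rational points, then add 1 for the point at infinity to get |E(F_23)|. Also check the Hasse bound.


Affine points = {(0, 11), (0, 12), (1, 6), (1, 17), (2, 7), (2, 16), (4, 5), (4, 18), (5, 0), (7, 0), (10, 10), (10, 13), (11, 0), (12, 9), (12, 14), (13, 2), (13, 21), (16, 9), (16, 14), (18, 9), (18, 14), (21, 3), (21, 20)}; affine count = 23; |E(F_23)| = 24.

Discriminant check: Δ ∝ 4a³ + 27b² = 4·6³ + 27·6² = 4·216 + 27·36 ≡ 19 (mod 23). Nonzero ⇒ E is nonsingular.
For each x ∈ F_23, compute rhs = x³ + 6·x + 6 mod 23, then count y ∈ F_23 with y² ≡ rhs.
  x = 0: rhs = 6, matching y values: 11, 12 (2 points).
  x = 1: rhs = 13, matching y values: 6, 17 (2 points).
  x = 2: rhs = 3, matching y values: 7, 16 (2 points).
  x = 3: rhs = 5, matching y values: none (0 points).
  x = 4: rhs = 2, matching y values: 5, 18 (2 points).
  x = 5: rhs = 0, matching y values: 0 (1 points).
  x = 6: rhs = 5, matching y values: none (0 points).
  x = 7: rhs = 0, matching y values: 0 (1 points).
  x = 8: rhs = 14, matching y values: none (0 points).
  x = 9: rhs = 7, matching y values: none (0 points).
  x = 10: rhs = 8, matching y values: 10, 13 (2 points).
  x = 11: rhs = 0, matching y values: 0 (1 points).
  x = 12: rhs = 12, matching y values: 9, 14 (2 points).
  x = 13: rhs = 4, matching y values: 2, 21 (2 points).
  x = 14: rhs = 5, matching y values: none (0 points).
  x = 15: rhs = 21, matching y values: none (0 points).
  x = 16: rhs = 12, matching y values: 9, 14 (2 points).
  x = 17: rhs = 7, matching y values: none (0 points).
  x = 18: rhs = 12, matching y values: 9, 14 (2 points).
  x = 19: rhs = 10, matching y values: none (0 points).
  x = 20: rhs = 7, matching y values: none (0 points).
  x = 21: rhs = 9, matching y values: 3, 20 (2 points).
  x = 22: rhs = 22, matching y values: none (0 points).
Total affine count: 23.
Full point count |E(F_23)| = 23 + 1 = 24.
Hasse bound: |24 − (23+1)| = |0| = 0 ≤ 2√23 ≈ 9.5917 ✓.


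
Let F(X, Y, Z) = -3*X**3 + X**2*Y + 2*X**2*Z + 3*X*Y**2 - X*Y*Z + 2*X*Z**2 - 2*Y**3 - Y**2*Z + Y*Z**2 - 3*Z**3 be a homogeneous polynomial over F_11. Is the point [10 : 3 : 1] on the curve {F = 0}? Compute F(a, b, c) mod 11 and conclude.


F(10,3,1) ≡ 7 (mod 11); P is NOT on the curve.

Evaluate F(10, 3, 1) term-by-term (mod 11).
  -3*X**3 ↦ -3·1000·1·1 = -3000
  X**2*Y ↦ 1·100·3·1 = 300
  2*X**2*Z ↦ 2·100·1·1 = 200
  3*X*Y**2 ↦ 3·10·9·1 = 270
  -X*Y*Z ↦ -1·10·3·1 = -30
  2*X*Z**2 ↦ 2·10·1·1 = 20
  -2*Y**3 ↦ -2·1·27·1 = -54
  -Y**2*Z ↦ -1·1·9·1 = -9
  Y*Z**2 ↦ 1·1·3·1 = 3
  -3*Z**3 ↦ -3·1·1·1 = -3
Sum: F(10, 3, 1) = (-3000) + (300) + (200) + (270) + (-30) + (20) + (-54) + (-9) + (3) + (-3) = -2303.
Reducing mod 11: -2303 ≡ 7 (mod 11).
Since F(a, b, c) ≡ 7 ≠ 0 (mod 11), P does NOT lie on the curve.


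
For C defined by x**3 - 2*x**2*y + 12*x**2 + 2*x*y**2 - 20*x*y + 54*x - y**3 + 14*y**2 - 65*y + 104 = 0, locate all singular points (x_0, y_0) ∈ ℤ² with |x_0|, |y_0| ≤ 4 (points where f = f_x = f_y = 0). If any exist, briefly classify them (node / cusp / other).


Singular points: {(-2, 3)}; classification: cusp.

Compute partial derivatives:
  f_x = 3*x**2 - 4*x*y + 24*x + 2*y**2 - 20*y + 54.
  f_y = -2*x**2 + 4*x*y - 20*x - 3*y**2 + 28*y - 65.
Scan x_0 ∈ {−4, ..., 4}. For each x_0, f_y(x_0, y) is a polynomial in y; find its integer roots y ∈ {−4, ..., 4}, then test f_x and f at those candidates.
  x = -4: f_y(-4, y) = -3*y**2 + 12*y - 17; no integer root y with |y| ≤ 4.
  x = -3: f_y(-3, y) = -3*y**2 + 16*y - 23; no integer root y with |y| ≤ 4.
  x = -2: f_y(-2, y) = -3*y**2 + 20*y - 33; vanishes at y ∈ {3}. (-2, 3): f_x = 0, f = 0 — SINGULAR.
  x = -1: f_y(-1, y) = -3*y**2 + 24*y - 47; no integer root y with |y| ≤ 4.
  x = 0: f_y(0, y) = -3*y**2 + 28*y - 65; no integer root y with |y| ≤ 4.
  x = 1: f_y(1, y) = -3*y**2 + 32*y - 87; no integer root y with |y| ≤ 4.
  x = 2: f_y(2, y) = -3*y**2 + 36*y - 113; no integer root y with |y| ≤ 4.
  x = 3: f_y(3, y) = -3*y**2 + 40*y - 143; no integer root y with |y| ≤ 4.
  x = 4: f_y(4, y) = -3*y**2 + 44*y - 177; no integer root y with |y| ≤ 4.
Only singular point on the grid: (-2, 3).
Classify: substitute x = -2 + u, y = 3 + v and expand: f = u**3 - 2*u**2*v + 2*u*v**2 - v**3 + v**2.
No constant or linear terms (consistent with a singular point). Quadratic part: v**2. Cubic part: u**3 - 2*u**2*v + 2*u*v**2 - v**3.
The quadratic part v**2 is a perfect square, so there is a single (double) tangent line v = 0, i.e. y = 3. Restricting the cubic part to that line (v = 0) leaves u**3 ≠ 0, so f is not divisible by v and the branch is v² ≈ -u**3 to lowest order — this is a cusp.
Classification: cusp.


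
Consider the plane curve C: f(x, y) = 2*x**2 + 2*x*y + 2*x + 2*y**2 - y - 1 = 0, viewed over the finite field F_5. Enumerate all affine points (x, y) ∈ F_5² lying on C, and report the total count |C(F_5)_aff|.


Affine F_5-points: {(0, 1), (0, 2), (2, 2), (2, 4), (3, 1), (3, 4)}; count = 6.

For each of the 25 pairs (x, y) ∈ F_5², evaluate f(x, y) mod 5. Record the zeros.
  x = 0: [0↦4, 1↦0, 2↦0, 3↦4, 4↦2]  zeros at y ∈ {1, 2}
  x = 1: [0↦3, 1↦1, 2↦3, 3↦4, 4↦4]  zeros at y ∈ ∅
  x = 2: [0↦1, 1↦1, 2↦0, 3↦3, 4↦0]  zeros at y ∈ {2, 4}
  x = 3: [0↦3, 1↦0, 2↦1, 3↦1, 4↦0]  zeros at y ∈ {1, 4}
  x = 4: [0↦4, 1↦3, 2↦1, 3↦3, 4↦4]  zeros at y ∈ ∅
Collecting zeros: affine points = {(0, 1), (0, 2), (2, 2), (2, 4), (3, 1), (3, 4)}.
Total count |C(F_5)_aff| = 6.


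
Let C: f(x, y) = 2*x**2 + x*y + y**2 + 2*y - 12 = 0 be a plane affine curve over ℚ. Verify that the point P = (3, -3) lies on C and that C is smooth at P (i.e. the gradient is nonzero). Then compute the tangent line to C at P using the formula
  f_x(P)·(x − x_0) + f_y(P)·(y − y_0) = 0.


Tangent line at P: 9*x - y - 30 = 0.

Step 1: f(3, -3) = 0, so P lies on C.
Step 2: partial derivatives
  f_x(x, y) = 4*x + y, f_y(x, y) = x + 2*y + 2.
  f_x(P) = 9, f_y(P) = -1 (gradient nonzero, so P is smooth).
Step 3: tangent line at P: 9·(x − 3) + -1·(y − -3) = 0.
Expanding: 9*x - y - 30 = 0.


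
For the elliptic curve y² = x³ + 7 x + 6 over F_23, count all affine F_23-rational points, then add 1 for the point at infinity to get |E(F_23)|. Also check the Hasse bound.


Affine points = {(0, 11), (0, 12), (3, 10), (3, 13), (4, 11), (4, 12), (9, 4), (9, 19), (10, 8), (10, 15), (12, 1), (12, 22), (15, 6), (15, 17), (17, 1), (17, 22), (19, 11), (19, 12), (20, 2), (20, 21)}; affine count = 20; |E(F_23)| = 21.

Discriminant check: Δ ∝ 4a³ + 27b² = 4·7³ + 27·6² = 4·343 + 27·36 ≡ 21 (mod 23). Nonzero ⇒ E is nonsingular.
For each x ∈ F_23, compute rhs = x³ + 7·x + 6 mod 23, then count y ∈ F_23 with y² ≡ rhs.
  x = 0: rhs = 6, matching y values: 11, 12 (2 points).
  x = 1: rhs = 14, matching y values: none (0 points).
  x = 2: rhs = 5, matching y values: none (0 points).
  x = 3: rhs = 8, matching y values: 10, 13 (2 points).
  x = 4: rhs = 6, matching y values: 11, 12 (2 points).
  x = 5: rhs = 5, matching y values: none (0 points).
  x = 6: rhs = 11, matching y values: none (0 points).
  x = 7: rhs = 7, matching y values: none (0 points).
  x = 8: rhs = 22, matching y values: none (0 points).
  x = 9: rhs = 16, matching y values: 4, 19 (2 points).
  x = 10: rhs = 18, matching y values: 8, 15 (2 points).
  x = 11: rhs = 11, matching y values: none (0 points).
  x = 12: rhs = 1, matching y values: 1, 22 (2 points).
  x = 13: rhs = 17, matching y values: none (0 points).
  x = 14: rhs = 19, matching y values: none (0 points).
  x = 15: rhs = 13, matching y values: 6, 17 (2 points).
  x = 16: rhs = 5, matching y values: none (0 points).
  x = 17: rhs = 1, matching y values: 1, 22 (2 points).
  x = 18: rhs = 7, matching y values: none (0 points).
  x = 19: rhs = 6, matching y values: 11, 12 (2 points).
  x = 20: rhs = 4, matching y values: 2, 21 (2 points).
  x = 21: rhs = 7, matching y values: none (0 points).
  x = 22: rhs = 21, matching y values: none (0 points).
Total affine count: 20.
Full point count |E(F_23)| = 20 + 1 = 21.
Hasse bound: |21 − (23+1)| = |-3| = 3 ≤ 2√23 ≈ 9.5917 ✓.


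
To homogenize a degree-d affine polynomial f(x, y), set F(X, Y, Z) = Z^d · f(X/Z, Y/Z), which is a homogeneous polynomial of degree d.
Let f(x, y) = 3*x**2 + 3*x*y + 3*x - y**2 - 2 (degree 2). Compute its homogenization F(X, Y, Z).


F(X, Y, Z) = 3*X**2 + 3*X*Y + 3*X*Z - Y**2 - 2*Z**2

deg(f) = 2.
Substitute x = X/Z, y = Y/Z into f, then multiply by Z^2.
  monomial 3·x^2·y^0 ↦ 3·X^2·Y^0·Z^0.
  monomial 3·x^1·y^1 ↦ 3·X^1·Y^1·Z^0.
  monomial 3·x^1·y^0 ↦ 3·X^1·Y^0·Z^1.
  monomial -1·x^0·y^2 ↦ -1·X^0·Y^2·Z^0.
  monomial -2·x^0·y^0 ↦ -2·X^0·Y^0·Z^2.
Collecting: F(X, Y, Z) = 3*X**2 + 3*X*Y + 3*X*Z - Y**2 - 2*Z**2.


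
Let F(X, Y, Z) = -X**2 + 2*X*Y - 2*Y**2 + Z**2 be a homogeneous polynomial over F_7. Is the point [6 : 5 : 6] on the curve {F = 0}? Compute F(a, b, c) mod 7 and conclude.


F(6,5,6) ≡ 3 (mod 7); P is NOT on the curve.

Evaluate F(6, 5, 6) term-by-term (mod 7).
  -X**2 ↦ -1·36·1·1 = -36
  2*X*Y ↦ 2·6·5·1 = 60
  -2*Y**2 ↦ -2·1·25·1 = -50
  Z**2 ↦ 1·1·1·36 = 36
Sum: F(6, 5, 6) = (-36) + (60) + (-50) + (36) = 10.
Reducing mod 7: 10 ≡ 3 (mod 7).
Since F(a, b, c) ≡ 3 ≠ 0 (mod 7), P does NOT lie on the curve.


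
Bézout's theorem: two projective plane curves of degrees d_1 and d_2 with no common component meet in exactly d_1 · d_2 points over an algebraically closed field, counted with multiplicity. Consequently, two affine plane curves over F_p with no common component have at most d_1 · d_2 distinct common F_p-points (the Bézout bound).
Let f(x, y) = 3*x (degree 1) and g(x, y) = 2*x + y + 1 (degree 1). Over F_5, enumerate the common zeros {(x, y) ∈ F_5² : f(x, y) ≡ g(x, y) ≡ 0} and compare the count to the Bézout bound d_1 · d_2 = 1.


Common zeros: {(0, 4)}; count = 1; Bézout bound = 1.

deg(f) = 1, deg(g) = 1, so Bézout bound = 1.
Scan x ∈ F_5. For each x, list the y ∈ F_5 with f(x, y) ≡ 0 and those with g(x, y) ≡ 0 (mod 5); the common zeros in that column are the intersection.
  x = 0: f ≡ 0 at y ∈ {0, 1, 2, 3, 4}; g ≡ 0 at y ∈ {4}; common: {4}.
  x = 1: f ≡ 0 at y ∈ ∅; g ≡ 0 at y ∈ {2}; common: ∅.
  x = 2: f ≡ 0 at y ∈ ∅; g ≡ 0 at y ∈ {0}; common: ∅.
  x = 3: f ≡ 0 at y ∈ ∅; g ≡ 0 at y ∈ {3}; common: ∅.
  x = 4: f ≡ 0 at y ∈ ∅; g ≡ 0 at y ∈ {1}; common: ∅.
Collecting: common zeros = {(0, 4)}, so the count is 1.
Comparison with the Bézout bound: 1 ≤ 1 = deg(f)·deg(g), as expected for curves with no common component (the bound is attained).
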